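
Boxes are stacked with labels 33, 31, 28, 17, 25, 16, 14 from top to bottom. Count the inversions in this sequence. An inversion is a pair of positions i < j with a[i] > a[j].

Count, for each position, how many later elements it exceeds:
33 → 31, 28, 17, 25, 16, 14 → 6
31 → 28, 17, 25, 16, 14 → 5
28 → 17, 25, 16, 14 → 4
17 → 16, 14 → 2
25 → 16, 14 → 2
16 → 14 → 1
14 → none → 0
Sum: 6 + 5 + 4 + 2 + 2 + 1 + 0 = 20

20 inversions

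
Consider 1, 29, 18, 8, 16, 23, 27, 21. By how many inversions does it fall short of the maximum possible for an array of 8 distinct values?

Maximum inversions for 8 distinct elements is C(8, 2) = 8·7/2 = 28.
Current inversions — for each element, count later smaller elements:
1: 0
29: 6
18: 2
8: 0
16: 0
23: 1
27: 1
21: 0
Current total: 0 + 6 + 2 + 0 + 0 + 1 + 1 + 0 = 10
Shortfall: 28 − 10 = 18

18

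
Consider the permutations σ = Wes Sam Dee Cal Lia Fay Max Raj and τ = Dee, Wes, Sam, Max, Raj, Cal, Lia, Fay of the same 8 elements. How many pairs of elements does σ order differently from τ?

Assign each item its position (1..8) in the first ordering, then rewrite the second ordering as that position sequence:
positions: Wes→1, Sam→2, Dee→3, Cal→4, Lia→5, Fay→6, Max→7, Raj→8
second ordering as positions: [3, 1, 2, 7, 8, 4, 5, 6]
Discordant pairs = inversions in this position sequence.
3: 1, 2 → 2
1: 0
2: 0
7: 4, 5, 6 → 3
8: 4, 5, 6 → 3
4: 0
5: 0
6: 0
Total: 2 + 0 + 0 + 3 + 3 + 0 + 0 + 0 = 8

8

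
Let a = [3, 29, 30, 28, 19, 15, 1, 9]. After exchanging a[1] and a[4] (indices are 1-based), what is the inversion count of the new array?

Positions 1 and 4 hold 3 and 28; after swapping, the array is [28, 29, 30, 3, 19, 15, 1, 9].
For each element, count later entries that are smaller:
28 → 3, 19, 15, 1, 9 → 5
29 → 3, 19, 15, 1, 9 → 5
30 → 3, 19, 15, 1, 9 → 5
3 → 1 → 1
19 → 15, 1, 9 → 3
15 → 1, 9 → 2
1 → none → 0
9 → none → 0
Sum: 5 + 5 + 5 + 1 + 3 + 2 + 0 + 0 = 21

21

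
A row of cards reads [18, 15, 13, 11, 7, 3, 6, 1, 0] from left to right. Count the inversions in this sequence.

35

Sweep left to right; for each value list the smaller values that follow it:
18: 8
15: 7
13: 6
11: 5
7: 4
3: 2
6: 2
1: 1
0: 0
Sum: 8 + 7 + 6 + 5 + 4 + 2 + 2 + 1 + 0 = 35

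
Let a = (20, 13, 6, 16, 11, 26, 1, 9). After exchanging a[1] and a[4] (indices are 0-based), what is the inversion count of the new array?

17 inversions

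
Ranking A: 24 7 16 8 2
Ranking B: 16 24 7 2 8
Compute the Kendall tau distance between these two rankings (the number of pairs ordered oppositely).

Assign each item its position (1..5) in the first ordering, then rewrite the second ordering as that position sequence:
positions: 24→1, 7→2, 16→3, 8→4, 2→5
second ordering as positions: [3, 1, 2, 5, 4]
Discordant pairs = inversions in this position sequence.
3: 1, 2 → 2
1: 0
2: 0
5: 4 → 1
4: 0
Total: 2 + 0 + 0 + 1 + 0 = 3

3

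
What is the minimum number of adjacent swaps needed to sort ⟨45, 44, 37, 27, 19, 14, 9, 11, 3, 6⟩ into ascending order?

The minimum number of adjacent swaps to sort an array equals its inversion count, since every such swap removes exactly one inversion.
Count inversions — for each element, later elements that are smaller:
45: 44, 37, 27, 19, 14, 9, 11, 3, 6 → 9
44: 37, 27, 19, 14, 9, 11, 3, 6 → 8
37: 27, 19, 14, 9, 11, 3, 6 → 7
27: 19, 14, 9, 11, 3, 6 → 6
19: 14, 9, 11, 3, 6 → 5
14: 9, 11, 3, 6 → 4
9: 3, 6 → 2
11: 3, 6 → 2
3: none → 0
6: none → 0
Total inversions: 9 + 8 + 7 + 6 + 5 + 4 + 2 + 2 + 0 + 0 = 43

Adjacent swaps: 43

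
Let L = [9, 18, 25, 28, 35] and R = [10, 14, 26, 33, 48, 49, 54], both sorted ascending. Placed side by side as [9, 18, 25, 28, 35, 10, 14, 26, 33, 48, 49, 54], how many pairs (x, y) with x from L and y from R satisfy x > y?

Take each right-half value and tally the left-half values above it:
r = 10: 18, 25, 28, 35 → 4
r = 14: 18, 25, 28, 35 → 4
r = 26: 28, 35 → 2
r = 33: 35 → 1
r = 48: none → 0
r = 49: none → 0
r = 54: none → 0
Cross-inversions: 4 + 4 + 2 + 1 + 0 + 0 + 0 = 11

11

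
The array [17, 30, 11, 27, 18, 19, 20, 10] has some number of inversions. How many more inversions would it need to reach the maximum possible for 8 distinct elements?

12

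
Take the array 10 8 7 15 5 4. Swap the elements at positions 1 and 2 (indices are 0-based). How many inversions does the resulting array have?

11 inversions

Positions 1 and 2 hold 8 and 7; after swapping, the array is [10, 7, 8, 15, 5, 4].
Element-by-element contributions:
10 → 7, 8, 5, 4 → 4
7 → 5, 4 → 2
8 → 5, 4 → 2
15 → 5, 4 → 2
5 → 4 → 1
4 → none → 0
Sum: 4 + 2 + 2 + 2 + 1 + 0 = 11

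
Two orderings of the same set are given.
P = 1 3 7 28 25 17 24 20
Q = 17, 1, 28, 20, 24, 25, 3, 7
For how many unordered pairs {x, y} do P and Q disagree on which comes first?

16 disagreeing pairs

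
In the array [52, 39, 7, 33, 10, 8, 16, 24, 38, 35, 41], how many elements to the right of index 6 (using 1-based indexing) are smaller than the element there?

0

The element at index 6 is 8.
Elements after it: 16, 24, 38, 35, 41
None of them are smaller than 8.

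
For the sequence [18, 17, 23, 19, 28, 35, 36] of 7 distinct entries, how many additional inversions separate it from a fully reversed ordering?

Maximum inversions for 7 distinct elements is C(7, 2) = 7·6/2 = 21.
Current inversions — for each element, count later smaller elements:
18: 1
17: 0
23: 1
19: 0
28: 0
35: 0
36: 0
Current total: 1 + 0 + 1 + 0 + 0 + 0 + 0 = 2
Shortfall: 21 − 2 = 19

19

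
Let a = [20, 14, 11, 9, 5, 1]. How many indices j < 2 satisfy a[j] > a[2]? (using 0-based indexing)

2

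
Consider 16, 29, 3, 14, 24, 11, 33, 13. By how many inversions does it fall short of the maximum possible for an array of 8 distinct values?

14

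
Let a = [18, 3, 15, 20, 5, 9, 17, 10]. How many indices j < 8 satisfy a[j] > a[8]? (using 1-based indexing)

4 such elements

The element at index 8 is 10.
Elements before it: 18, 3, 15, 20, 5, 9, 17
Those larger than 10: 18, 15, 20, 17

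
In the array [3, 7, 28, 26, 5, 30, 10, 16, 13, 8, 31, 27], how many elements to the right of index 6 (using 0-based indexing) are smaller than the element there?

1 such element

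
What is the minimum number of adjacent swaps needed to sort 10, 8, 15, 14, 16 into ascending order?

2 adjacent swaps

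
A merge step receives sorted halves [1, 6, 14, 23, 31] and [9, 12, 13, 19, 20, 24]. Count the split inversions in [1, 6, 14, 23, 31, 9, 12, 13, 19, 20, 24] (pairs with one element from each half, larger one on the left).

Count, for every r in R, how many entries of L exceed r:
r = 9: 14, 23, 31 → 3
r = 12: 14, 23, 31 → 3
r = 13: 14, 23, 31 → 3
r = 19: 23, 31 → 2
r = 20: 23, 31 → 2
r = 24: 31 → 1
Cross-inversions: 3 + 3 + 3 + 2 + 2 + 1 = 14

There are 14 cross-inversions.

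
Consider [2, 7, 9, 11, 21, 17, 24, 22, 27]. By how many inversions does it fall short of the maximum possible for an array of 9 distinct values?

34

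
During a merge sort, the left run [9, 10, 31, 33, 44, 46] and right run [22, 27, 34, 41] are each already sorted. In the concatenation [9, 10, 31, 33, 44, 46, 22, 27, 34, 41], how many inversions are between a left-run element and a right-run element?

For each element r of the right run, count left-run elements greater than r:
r = 22: 31, 33, 44, 46 → 4
r = 27: 31, 33, 44, 46 → 4
r = 34: 44, 46 → 2
r = 41: 44, 46 → 2
Cross-inversions: 4 + 4 + 2 + 2 = 12

12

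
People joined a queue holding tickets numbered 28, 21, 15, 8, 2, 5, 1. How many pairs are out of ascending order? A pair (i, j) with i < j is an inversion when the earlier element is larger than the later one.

20

Element-by-element contributions:
28 → 21, 15, 8, 2, 5, 1 → 6
21 → 15, 8, 2, 5, 1 → 5
15 → 8, 2, 5, 1 → 4
8 → 2, 5, 1 → 3
2 → 1 → 1
5 → 1 → 1
1 → none → 0
Sum: 6 + 5 + 4 + 3 + 1 + 1 + 0 = 20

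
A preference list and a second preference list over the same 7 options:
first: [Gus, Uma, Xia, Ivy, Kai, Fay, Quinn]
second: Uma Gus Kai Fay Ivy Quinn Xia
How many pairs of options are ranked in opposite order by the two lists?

Pairs: 7

Assign each item its position (1..7) in the first ordering, then rewrite the second ordering as that position sequence:
positions: Gus→1, Uma→2, Xia→3, Ivy→4, Kai→5, Fay→6, Quinn→7
second ordering as positions: [2, 1, 5, 6, 4, 7, 3]
Discordant pairs = inversions in this position sequence.
2: 1 → 1
1: 0
5: 4, 3 → 2
6: 4, 3 → 2
4: 3 → 1
7: 3 → 1
3: 0
Total: 1 + 0 + 2 + 2 + 1 + 1 + 0 = 7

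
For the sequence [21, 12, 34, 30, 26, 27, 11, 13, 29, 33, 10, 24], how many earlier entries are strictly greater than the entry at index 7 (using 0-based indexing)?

The element at index 7 is 13.
Elements before it: 21, 12, 34, 30, 26, 27, 11
Those larger than 13: 21, 34, 30, 26, 27

5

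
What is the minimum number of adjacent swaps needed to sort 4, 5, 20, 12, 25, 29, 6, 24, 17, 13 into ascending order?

Adjacent swaps: 16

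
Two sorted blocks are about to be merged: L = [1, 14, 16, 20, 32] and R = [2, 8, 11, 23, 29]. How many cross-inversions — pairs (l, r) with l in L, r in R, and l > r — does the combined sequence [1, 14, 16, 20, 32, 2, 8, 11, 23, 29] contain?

14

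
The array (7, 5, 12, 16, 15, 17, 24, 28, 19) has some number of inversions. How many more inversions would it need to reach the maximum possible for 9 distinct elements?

Maximum inversions for 9 distinct elements is C(9, 2) = 9·8/2 = 36.
Current inversions — for each element, count later smaller elements:
7: 1
5: 0
12: 0
16: 1
15: 0
17: 0
24: 1
28: 1
19: 0
Current total: 1 + 0 + 0 + 1 + 0 + 0 + 1 + 1 + 0 = 4
Shortfall: 36 − 4 = 32

32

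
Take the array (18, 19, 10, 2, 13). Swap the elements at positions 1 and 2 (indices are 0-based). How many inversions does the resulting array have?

Positions 1 and 2 hold 19 and 10; after swapping, the array is [18, 10, 19, 2, 13].
Element-by-element contributions:
18: 3
10: 1
19: 2
2: 0
13: 0
Sum: 3 + 1 + 2 + 0 + 0 = 6

6 inversions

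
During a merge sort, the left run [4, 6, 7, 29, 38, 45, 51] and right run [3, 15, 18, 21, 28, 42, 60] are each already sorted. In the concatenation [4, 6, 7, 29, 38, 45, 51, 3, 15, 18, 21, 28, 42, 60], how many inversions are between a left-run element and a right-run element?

25

Count, for every r in R, how many entries of L exceed r:
r = 3: 4, 6, 7, 29, 38, 45, 51 → 7
r = 15: 29, 38, 45, 51 → 4
r = 18: 29, 38, 45, 51 → 4
r = 21: 29, 38, 45, 51 → 4
r = 28: 29, 38, 45, 51 → 4
r = 42: 45, 51 → 2
r = 60: none → 0
Cross-inversions: 7 + 4 + 4 + 4 + 4 + 2 + 0 = 25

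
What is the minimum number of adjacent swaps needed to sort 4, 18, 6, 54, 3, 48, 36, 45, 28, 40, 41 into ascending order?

20

Minimum adjacent swaps = number of inversions (each swap of adjacent out-of-order elements removes one inversion and no swap can remove more).
Count inversions — for each element, later elements that are smaller:
4: 3 → 1
18: 6, 3 → 2
6: 3 → 1
54: 3, 48, 36, 45, 28, 40, 41 → 7
3: none → 0
48: 36, 45, 28, 40, 41 → 5
36: 28 → 1
45: 28, 40, 41 → 3
28: none → 0
40: none → 0
41: none → 0
Total inversions: 1 + 2 + 1 + 7 + 0 + 5 + 1 + 3 + 0 + 0 + 0 = 20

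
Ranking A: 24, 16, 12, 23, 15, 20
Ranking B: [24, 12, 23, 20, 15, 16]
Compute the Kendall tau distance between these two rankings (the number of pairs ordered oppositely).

5

Assign each item its position (1..6) in the first ordering, then rewrite the second ordering as that position sequence:
positions: 24→1, 16→2, 12→3, 23→4, 15→5, 20→6
second ordering as positions: [1, 3, 4, 6, 5, 2]
Discordant pairs = inversions in this position sequence.
1: 0
3: 2 → 1
4: 2 → 1
6: 5, 2 → 2
5: 2 → 1
2: 0
Total: 0 + 1 + 1 + 2 + 1 + 0 = 5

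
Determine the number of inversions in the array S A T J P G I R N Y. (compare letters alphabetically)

Count, for each position, how many later elements it exceeds:
S: 7
A: 0
T: 6
J: 2
P: 3
G: 0
I: 0
R: 1
N: 0
Y: 0
Sum: 7 + 0 + 6 + 2 + 3 + 0 + 0 + 1 + 0 + 0 = 19

19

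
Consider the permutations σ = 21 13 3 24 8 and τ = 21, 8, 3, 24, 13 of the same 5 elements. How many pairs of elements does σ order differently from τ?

Assign each item its position (1..5) in the first ordering, then rewrite the second ordering as that position sequence:
positions: 21→1, 13→2, 3→3, 24→4, 8→5
second ordering as positions: [1, 5, 3, 4, 2]
Discordant pairs = inversions in this position sequence.
1: 0
5: 3, 4, 2 → 3
3: 2 → 1
4: 2 → 1
2: 0
Total: 0 + 3 + 1 + 1 + 0 = 5

Discordant pairs: 5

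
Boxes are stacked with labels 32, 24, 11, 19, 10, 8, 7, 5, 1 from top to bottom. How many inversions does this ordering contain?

35 inversions

Element-by-element contributions:
32 → 24, 11, 19, 10, 8, 7, 5, 1 → 8
24 → 11, 19, 10, 8, 7, 5, 1 → 7
11 → 10, 8, 7, 5, 1 → 5
19 → 10, 8, 7, 5, 1 → 5
10 → 8, 7, 5, 1 → 4
8 → 7, 5, 1 → 3
7 → 5, 1 → 2
5 → 1 → 1
1 → none → 0
Sum: 8 + 7 + 5 + 5 + 4 + 3 + 2 + 1 + 0 = 35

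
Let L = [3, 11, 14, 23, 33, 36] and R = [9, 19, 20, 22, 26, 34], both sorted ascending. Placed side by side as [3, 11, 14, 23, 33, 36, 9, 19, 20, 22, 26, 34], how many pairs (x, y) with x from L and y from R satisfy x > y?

17

Count, for every r in R, how many entries of L exceed r:
r = 9: 11, 14, 23, 33, 36 → 5
r = 19: 23, 33, 36 → 3
r = 20: 23, 33, 36 → 3
r = 22: 23, 33, 36 → 3
r = 26: 33, 36 → 2
r = 34: 36 → 1
Cross-inversions: 5 + 3 + 3 + 3 + 2 + 1 = 17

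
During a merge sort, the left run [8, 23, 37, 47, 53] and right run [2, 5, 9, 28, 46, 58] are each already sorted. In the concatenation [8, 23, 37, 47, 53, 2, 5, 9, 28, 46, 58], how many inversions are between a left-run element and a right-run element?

Count, for every r in R, how many entries of L exceed r:
r = 2: 8, 23, 37, 47, 53 → 5
r = 5: 8, 23, 37, 47, 53 → 5
r = 9: 23, 37, 47, 53 → 4
r = 28: 37, 47, 53 → 3
r = 46: 47, 53 → 2
r = 58: none → 0
Cross-inversions: 5 + 5 + 4 + 3 + 2 + 0 = 19

19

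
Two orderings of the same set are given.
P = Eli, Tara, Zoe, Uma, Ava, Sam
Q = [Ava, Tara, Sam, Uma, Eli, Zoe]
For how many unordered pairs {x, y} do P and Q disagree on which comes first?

10

Assign each item its position (1..6) in the first ordering, then rewrite the second ordering as that position sequence:
positions: Eli→1, Tara→2, Zoe→3, Uma→4, Ava→5, Sam→6
second ordering as positions: [5, 2, 6, 4, 1, 3]
Discordant pairs = inversions in this position sequence.
5: 2, 4, 1, 3 → 4
2: 1 → 1
6: 4, 1, 3 → 3
4: 1, 3 → 2
1: 0
3: 0
Total: 4 + 1 + 3 + 2 + 0 + 0 = 10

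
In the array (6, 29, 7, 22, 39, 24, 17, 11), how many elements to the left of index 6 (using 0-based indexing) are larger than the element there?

The element at index 6 is 17.
Elements before it: 6, 29, 7, 22, 39, 24
Those larger than 17: 29, 22, 39, 24

4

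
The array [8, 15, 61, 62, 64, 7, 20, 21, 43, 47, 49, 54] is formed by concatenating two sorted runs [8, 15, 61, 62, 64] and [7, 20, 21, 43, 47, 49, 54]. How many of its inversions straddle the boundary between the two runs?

23

Count, for every r in R, how many entries of L exceed r:
r = 7: 8, 15, 61, 62, 64 → 5
r = 20: 61, 62, 64 → 3
r = 21: 61, 62, 64 → 3
r = 43: 61, 62, 64 → 3
r = 47: 61, 62, 64 → 3
r = 49: 61, 62, 64 → 3
r = 54: 61, 62, 64 → 3
Cross-inversions: 5 + 3 + 3 + 3 + 3 + 3 + 3 = 23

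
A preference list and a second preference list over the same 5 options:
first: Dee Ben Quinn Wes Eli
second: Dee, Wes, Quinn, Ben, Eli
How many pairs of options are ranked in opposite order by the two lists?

3

Assign each item its position (1..5) in the first ordering, then rewrite the second ordering as that position sequence:
positions: Dee→1, Ben→2, Quinn→3, Wes→4, Eli→5
second ordering as positions: [1, 4, 3, 2, 5]
Discordant pairs = inversions in this position sequence.
1: 0
4: 3, 2 → 2
3: 2 → 1
2: 0
5: 0
Total: 0 + 2 + 1 + 0 + 0 = 3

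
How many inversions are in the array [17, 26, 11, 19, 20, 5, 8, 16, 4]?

For each element, count later entries that are smaller:
17: 5
26: 7
11: 3
19: 4
20: 4
5: 1
8: 1
16: 1
4: 0
Sum: 5 + 7 + 3 + 4 + 4 + 1 + 1 + 1 + 0 = 26

Out-of-order pairs: 26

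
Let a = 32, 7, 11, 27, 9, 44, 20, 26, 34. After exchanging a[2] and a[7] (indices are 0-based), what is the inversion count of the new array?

16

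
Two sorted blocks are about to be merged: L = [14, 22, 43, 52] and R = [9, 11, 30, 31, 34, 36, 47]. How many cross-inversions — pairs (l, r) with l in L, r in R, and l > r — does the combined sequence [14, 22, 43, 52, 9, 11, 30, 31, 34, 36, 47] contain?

17

For each element r of the right run, count left-run elements greater than r:
r = 9: 14, 22, 43, 52 → 4
r = 11: 14, 22, 43, 52 → 4
r = 30: 43, 52 → 2
r = 31: 43, 52 → 2
r = 34: 43, 52 → 2
r = 36: 43, 52 → 2
r = 47: 52 → 1
Cross-inversions: 4 + 4 + 2 + 2 + 2 + 2 + 1 = 17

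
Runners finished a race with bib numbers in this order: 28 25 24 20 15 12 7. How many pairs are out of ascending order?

For each element, count later entries that are smaller:
28 → 25, 24, 20, 15, 12, 7 → 6
25 → 24, 20, 15, 12, 7 → 5
24 → 20, 15, 12, 7 → 4
20 → 15, 12, 7 → 3
15 → 12, 7 → 2
12 → 7 → 1
7 → none → 0
Sum: 6 + 5 + 4 + 3 + 2 + 1 + 0 = 21

21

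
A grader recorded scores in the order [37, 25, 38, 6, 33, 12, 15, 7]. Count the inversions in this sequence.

20 inversions

Count, for each position, how many later elements it exceeds:
37 → 25, 6, 33, 12, 15, 7 → 6
25 → 6, 12, 15, 7 → 4
38 → 6, 33, 12, 15, 7 → 5
6 → none → 0
33 → 12, 15, 7 → 3
12 → 7 → 1
15 → 7 → 1
7 → none → 0
Sum: 6 + 4 + 5 + 0 + 3 + 1 + 1 + 0 = 20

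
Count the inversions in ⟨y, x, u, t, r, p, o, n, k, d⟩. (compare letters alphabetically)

45 inversions

Element-by-element contributions:
y → x, u, t, r, p, o, n, k, d → 9
x → u, t, r, p, o, n, k, d → 8
u → t, r, p, o, n, k, d → 7
t → r, p, o, n, k, d → 6
r → p, o, n, k, d → 5
p → o, n, k, d → 4
o → n, k, d → 3
n → k, d → 2
k → d → 1
d → none → 0
Sum: 9 + 8 + 7 + 6 + 5 + 4 + 3 + 2 + 1 + 0 = 45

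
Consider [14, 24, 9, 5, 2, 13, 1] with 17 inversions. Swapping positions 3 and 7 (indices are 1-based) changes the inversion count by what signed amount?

-5

Positions 3 and 7 hold 9 and 1; after swapping, the array is [14, 24, 1, 5, 2, 13, 9].
Element-by-element contributions:
14 → 1, 5, 2, 13, 9 → 5
24 → 1, 5, 2, 13, 9 → 5
1 → none → 0
5 → 2 → 1
2 → none → 0
13 → 9 → 1
9 → none → 0
Sum: 5 + 5 + 0 + 1 + 0 + 1 + 0 = 12
Change: 12 − 17 = -5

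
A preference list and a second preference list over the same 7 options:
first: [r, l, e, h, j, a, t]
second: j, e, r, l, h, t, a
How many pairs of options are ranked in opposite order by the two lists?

Pairs: 7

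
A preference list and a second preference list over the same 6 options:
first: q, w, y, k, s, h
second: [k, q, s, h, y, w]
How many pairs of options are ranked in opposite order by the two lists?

There are 8 pairs.

Assign each item its position (1..6) in the first ordering, then rewrite the second ordering as that position sequence:
positions: q→1, w→2, y→3, k→4, s→5, h→6
second ordering as positions: [4, 1, 5, 6, 3, 2]
Discordant pairs = inversions in this position sequence.
4: 1, 3, 2 → 3
1: 0
5: 3, 2 → 2
6: 3, 2 → 2
3: 2 → 1
2: 0
Total: 3 + 0 + 2 + 2 + 1 + 0 = 8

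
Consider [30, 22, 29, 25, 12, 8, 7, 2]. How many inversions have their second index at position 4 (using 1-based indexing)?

2

The element at index 4 is 25.
Elements before it: 30, 22, 29
Those larger than 25: 30, 29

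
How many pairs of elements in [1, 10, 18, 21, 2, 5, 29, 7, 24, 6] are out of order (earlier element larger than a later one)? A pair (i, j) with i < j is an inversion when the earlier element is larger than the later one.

17 inversions

Count, for each position, how many later elements it exceeds:
1: 0
10: 4
18: 4
21: 4
2: 0
5: 0
29: 3
7: 1
24: 1
6: 0
Sum: 0 + 4 + 4 + 4 + 0 + 0 + 3 + 1 + 1 + 0 = 17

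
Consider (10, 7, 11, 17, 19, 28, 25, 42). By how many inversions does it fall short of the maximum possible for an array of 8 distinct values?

Maximum inversions for 8 distinct elements is C(8, 2) = 8·7/2 = 28.
Current inversions — for each element, count later smaller elements:
10: 1
7: 0
11: 0
17: 0
19: 0
28: 1
25: 0
42: 0
Current total: 1 + 0 + 0 + 0 + 0 + 1 + 0 + 0 = 2
Shortfall: 28 − 2 = 26

26 inversions short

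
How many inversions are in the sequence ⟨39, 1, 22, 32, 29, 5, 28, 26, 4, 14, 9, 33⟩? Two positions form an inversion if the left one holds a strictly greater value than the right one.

For each element, count later entries that are smaller:
39 → 1, 22, 32, 29, 5, 28, 26, 4, 14, 9, 33 → 11
1 → none → 0
22 → 5, 4, 14, 9 → 4
32 → 29, 5, 28, 26, 4, 14, 9 → 7
29 → 5, 28, 26, 4, 14, 9 → 6
5 → 4 → 1
28 → 26, 4, 14, 9 → 4
26 → 4, 14, 9 → 3
4 → none → 0
14 → 9 → 1
9 → none → 0
33 → none → 0
Sum: 11 + 0 + 4 + 7 + 6 + 1 + 4 + 3 + 0 + 1 + 0 + 0 = 37

37 out-of-order pairs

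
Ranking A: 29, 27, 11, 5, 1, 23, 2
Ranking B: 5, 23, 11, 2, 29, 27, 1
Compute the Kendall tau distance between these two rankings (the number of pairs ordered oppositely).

Discordant pairs: 12

Assign each item its position (1..7) in the first ordering, then rewrite the second ordering as that position sequence:
positions: 29→1, 27→2, 11→3, 5→4, 1→5, 23→6, 2→7
second ordering as positions: [4, 6, 3, 7, 1, 2, 5]
Discordant pairs = inversions in this position sequence.
4: 3, 1, 2 → 3
6: 3, 1, 2, 5 → 4
3: 1, 2 → 2
7: 1, 2, 5 → 3
1: 0
2: 0
5: 0
Total: 3 + 4 + 2 + 3 + 0 + 0 + 0 = 12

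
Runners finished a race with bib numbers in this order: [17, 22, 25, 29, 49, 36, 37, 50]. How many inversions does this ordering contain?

Count, for each position, how many later elements it exceeds:
17 → none → 0
22 → none → 0
25 → none → 0
29 → none → 0
49 → 36, 37 → 2
36 → none → 0
37 → none → 0
50 → none → 0
Sum: 0 + 0 + 0 + 0 + 2 + 0 + 0 + 0 = 2

2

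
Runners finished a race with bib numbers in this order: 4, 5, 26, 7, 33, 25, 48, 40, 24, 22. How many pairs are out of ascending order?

Sweep left to right; for each value list the smaller values that follow it:
4 → none → 0
5 → none → 0
26 → 7, 25, 24, 22 → 4
7 → none → 0
33 → 25, 24, 22 → 3
25 → 24, 22 → 2
48 → 40, 24, 22 → 3
40 → 24, 22 → 2
24 → 22 → 1
22 → none → 0
Sum: 0 + 0 + 4 + 0 + 3 + 2 + 3 + 2 + 1 + 0 = 15

15 out-of-order pairs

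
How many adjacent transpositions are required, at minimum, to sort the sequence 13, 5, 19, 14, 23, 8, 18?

Each adjacent swap fixes exactly one inversion, so the minimum swap count equals the number of inversions.
Count inversions — for each element, later elements that are smaller:
13: 5, 8 → 2
5: none → 0
19: 14, 8, 18 → 3
14: 8 → 1
23: 8, 18 → 2
8: none → 0
18: none → 0
Total inversions: 2 + 0 + 3 + 1 + 2 + 0 + 0 = 8

Adjacent swaps: 8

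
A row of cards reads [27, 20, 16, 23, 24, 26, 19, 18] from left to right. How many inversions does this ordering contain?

17 out-of-order pairs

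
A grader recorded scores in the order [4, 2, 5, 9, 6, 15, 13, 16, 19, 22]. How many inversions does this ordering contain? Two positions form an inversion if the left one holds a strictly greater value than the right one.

3

Element-by-element contributions:
4: 1
2: 0
5: 0
9: 1
6: 0
15: 1
13: 0
16: 0
19: 0
22: 0
Sum: 1 + 0 + 0 + 1 + 0 + 1 + 0 + 0 + 0 + 0 = 3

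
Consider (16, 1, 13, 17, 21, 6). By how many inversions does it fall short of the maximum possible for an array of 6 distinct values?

9 inversions short

Maximum inversions for 6 distinct elements is C(6, 2) = 6·5/2 = 15.
Current inversions — for each element, count later smaller elements:
16: 3
1: 0
13: 1
17: 1
21: 1
6: 0
Current total: 3 + 0 + 1 + 1 + 1 + 0 = 6
Shortfall: 15 − 6 = 9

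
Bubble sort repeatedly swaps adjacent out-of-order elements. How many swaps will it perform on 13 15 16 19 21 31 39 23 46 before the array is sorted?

Minimum adjacent swaps = number of inversions (each swap of adjacent out-of-order elements removes one inversion and no swap can remove more).
Count inversions — for each element, later elements that are smaller:
13: none → 0
15: none → 0
16: none → 0
19: none → 0
21: none → 0
31: 23 → 1
39: 23 → 1
23: none → 0
46: none → 0
Total inversions: 0 + 0 + 0 + 0 + 0 + 1 + 1 + 0 + 0 = 2

2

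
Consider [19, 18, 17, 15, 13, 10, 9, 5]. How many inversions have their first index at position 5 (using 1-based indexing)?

The element at index 5 is 13.
Elements after it: 10, 9, 5
Those smaller than 13: 10, 9, 5

3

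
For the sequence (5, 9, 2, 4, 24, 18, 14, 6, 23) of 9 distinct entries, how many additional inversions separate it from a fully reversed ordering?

24 inversions short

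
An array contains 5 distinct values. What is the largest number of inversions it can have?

10 inversions

A reversed (strictly descending) arrangement makes every pair an inversion, giving C(5, 2) inversions.
C(5, 2) = 5·4/2 = 10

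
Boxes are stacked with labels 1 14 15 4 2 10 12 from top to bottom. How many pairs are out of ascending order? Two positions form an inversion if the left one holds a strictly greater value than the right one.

9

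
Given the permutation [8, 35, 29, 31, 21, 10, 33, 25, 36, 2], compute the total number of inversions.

23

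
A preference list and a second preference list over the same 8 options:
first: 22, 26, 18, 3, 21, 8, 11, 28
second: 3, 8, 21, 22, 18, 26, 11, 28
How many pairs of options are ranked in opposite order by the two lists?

Assign each item its position (1..8) in the first ordering, then rewrite the second ordering as that position sequence:
positions: 22→1, 26→2, 18→3, 3→4, 21→5, 8→6, 11→7, 28→8
second ordering as positions: [4, 6, 5, 1, 3, 2, 7, 8]
Discordant pairs = inversions in this position sequence.
4: 1, 3, 2 → 3
6: 5, 1, 3, 2 → 4
5: 1, 3, 2 → 3
1: 0
3: 2 → 1
2: 0
7: 0
8: 0
Total: 3 + 4 + 3 + 0 + 1 + 0 + 0 + 0 = 11

There are 11 pairs.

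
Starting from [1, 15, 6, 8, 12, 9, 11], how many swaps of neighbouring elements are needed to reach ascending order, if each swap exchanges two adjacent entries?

The minimum number of adjacent swaps to sort an array equals its inversion count, since every such swap removes exactly one inversion.
Count inversions — for each element, later elements that are smaller:
1: none → 0
15: 6, 8, 12, 9, 11 → 5
6: none → 0
8: none → 0
12: 9, 11 → 2
9: none → 0
11: none → 0
Total inversions: 0 + 5 + 0 + 0 + 2 + 0 + 0 = 7

7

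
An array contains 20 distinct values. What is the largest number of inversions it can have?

190

A reversed (strictly descending) arrangement makes every pair an inversion, giving C(20, 2) inversions.
C(20, 2) = 20·19/2 = 190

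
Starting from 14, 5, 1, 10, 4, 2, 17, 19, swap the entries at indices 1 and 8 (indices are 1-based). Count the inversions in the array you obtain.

Positions 1 and 8 hold 14 and 19; after swapping, the array is [19, 5, 1, 10, 4, 2, 17, 14].
Sweep left to right; for each value list the smaller values that follow it:
19: 7
5: 3
1: 0
10: 2
4: 1
2: 0
17: 1
14: 0
Sum: 7 + 3 + 0 + 2 + 1 + 0 + 1 + 0 = 14

14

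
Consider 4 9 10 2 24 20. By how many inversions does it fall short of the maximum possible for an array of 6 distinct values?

Maximum inversions for 6 distinct elements is C(6, 2) = 6·5/2 = 15.
Current inversions — for each element, count later smaller elements:
4: 1
9: 1
10: 1
2: 0
24: 1
20: 0
Current total: 1 + 1 + 1 + 0 + 1 + 0 = 4
Shortfall: 15 − 4 = 11

11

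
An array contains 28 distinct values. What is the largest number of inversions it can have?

378

The maximum occurs when the array is in strictly decreasing order: every one of the C(28, 2) pairs is inverted.
C(28, 2) = 28·27/2 = 378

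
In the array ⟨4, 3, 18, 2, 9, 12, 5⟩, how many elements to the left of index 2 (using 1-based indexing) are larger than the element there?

The element at index 2 is 3.
Elements before it: 4
Those larger than 3: 4

1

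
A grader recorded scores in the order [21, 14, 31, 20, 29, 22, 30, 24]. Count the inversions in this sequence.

10

For each element, count later entries that are smaller:
21 → 14, 20 → 2
14 → none → 0
31 → 20, 29, 22, 30, 24 → 5
20 → none → 0
29 → 22, 24 → 2
22 → none → 0
30 → 24 → 1
24 → none → 0
Sum: 2 + 0 + 5 + 0 + 2 + 0 + 1 + 0 = 10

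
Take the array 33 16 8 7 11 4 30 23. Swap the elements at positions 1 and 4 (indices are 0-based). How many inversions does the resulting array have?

Positions 1 and 4 hold 16 and 11; after swapping, the array is [33, 11, 8, 7, 16, 4, 30, 23].
For each element, count later entries that are smaller:
33: 7
11: 3
8: 2
7: 1
16: 1
4: 0
30: 1
23: 0
Sum: 7 + 3 + 2 + 1 + 1 + 0 + 1 + 0 = 15

15 inversions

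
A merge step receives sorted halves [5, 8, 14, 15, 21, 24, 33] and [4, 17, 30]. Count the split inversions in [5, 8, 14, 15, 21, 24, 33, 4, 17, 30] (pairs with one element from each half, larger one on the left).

Take each right-half value and tally the left-half values above it:
r = 4: 5, 8, 14, 15, 21, 24, 33 → 7
r = 17: 21, 24, 33 → 3
r = 30: 33 → 1
Cross-inversions: 7 + 3 + 1 = 11

There are 11 cross-inversions.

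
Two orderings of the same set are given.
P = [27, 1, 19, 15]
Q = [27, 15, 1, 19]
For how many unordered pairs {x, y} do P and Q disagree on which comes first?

2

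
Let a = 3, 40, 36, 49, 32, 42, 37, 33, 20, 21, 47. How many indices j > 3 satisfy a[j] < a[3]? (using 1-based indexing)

The element at index 3 is 36.
Elements after it: 49, 32, 42, 37, 33, 20, 21, 47
Those smaller than 36: 32, 33, 20, 21

4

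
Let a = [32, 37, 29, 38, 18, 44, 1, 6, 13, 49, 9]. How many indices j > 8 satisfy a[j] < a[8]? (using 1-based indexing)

The element at index 8 is 6.
Elements after it: 13, 49, 9
None of them are smaller than 6.

0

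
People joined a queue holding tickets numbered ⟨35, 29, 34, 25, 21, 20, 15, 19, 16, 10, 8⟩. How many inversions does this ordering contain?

Out-of-order pairs: 52

For each element, count later entries that are smaller:
35: 10
29: 8
34: 8
25: 7
21: 6
20: 5
15: 2
19: 3
16: 2
10: 1
8: 0
Sum: 10 + 8 + 8 + 7 + 6 + 5 + 2 + 3 + 2 + 1 + 0 = 52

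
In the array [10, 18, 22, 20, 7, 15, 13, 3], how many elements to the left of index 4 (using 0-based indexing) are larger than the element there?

The element at index 4 is 7.
Elements before it: 10, 18, 22, 20
Those larger than 7: 10, 18, 22, 20

4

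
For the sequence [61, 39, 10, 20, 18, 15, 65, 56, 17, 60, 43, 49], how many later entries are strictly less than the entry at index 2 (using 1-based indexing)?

5

The element at index 2 is 39.
Elements after it: 10, 20, 18, 15, 65, 56, 17, 60, 43, 49
Those smaller than 39: 10, 20, 18, 15, 17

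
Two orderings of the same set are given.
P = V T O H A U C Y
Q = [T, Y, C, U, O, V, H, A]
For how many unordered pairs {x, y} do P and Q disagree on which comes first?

Assign each item its position (1..8) in the first ordering, then rewrite the second ordering as that position sequence:
positions: V→1, T→2, O→3, H→4, A→5, U→6, C→7, Y→8
second ordering as positions: [2, 8, 7, 6, 3, 1, 4, 5]
Discordant pairs = inversions in this position sequence.
2: 1 → 1
8: 7, 6, 3, 1, 4, 5 → 6
7: 6, 3, 1, 4, 5 → 5
6: 3, 1, 4, 5 → 4
3: 1 → 1
1: 0
4: 0
5: 0
Total: 1 + 6 + 5 + 4 + 1 + 0 + 0 + 0 = 17

There are 17 disagreeing pairs.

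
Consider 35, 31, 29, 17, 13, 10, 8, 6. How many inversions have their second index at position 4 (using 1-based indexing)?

3

The element at index 4 is 17.
Elements before it: 35, 31, 29
Those larger than 17: 35, 31, 29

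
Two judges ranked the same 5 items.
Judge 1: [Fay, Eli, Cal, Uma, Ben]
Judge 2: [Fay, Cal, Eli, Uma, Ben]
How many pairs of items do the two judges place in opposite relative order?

Assign each item its position (1..5) in the first ordering, then rewrite the second ordering as that position sequence:
positions: Fay→1, Eli→2, Cal→3, Uma→4, Ben→5
second ordering as positions: [1, 3, 2, 4, 5]
Discordant pairs = inversions in this position sequence.
1: 0
3: 2 → 1
2: 0
4: 0
5: 0
Total: 0 + 1 + 0 + 0 + 0 = 1

There is 1 discordant pair.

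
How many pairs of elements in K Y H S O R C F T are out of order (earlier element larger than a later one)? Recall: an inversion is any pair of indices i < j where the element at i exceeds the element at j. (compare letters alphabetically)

For each element, count later entries that are smaller:
K: 3
Y: 7
H: 2
S: 4
O: 2
R: 2
C: 0
F: 0
T: 0
Sum: 3 + 7 + 2 + 4 + 2 + 2 + 0 + 0 + 0 = 20

20 inversions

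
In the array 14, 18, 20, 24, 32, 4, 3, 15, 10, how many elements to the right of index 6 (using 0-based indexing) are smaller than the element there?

0 such elements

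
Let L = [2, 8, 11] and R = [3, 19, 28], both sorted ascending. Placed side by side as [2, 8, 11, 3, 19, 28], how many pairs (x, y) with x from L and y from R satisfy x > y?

For each element r of the right run, count left-run elements greater than r:
r = 3: 8, 11 → 2
r = 19: none → 0
r = 28: none → 0
Cross-inversions: 2 + 0 + 0 = 2

2 cross-inversions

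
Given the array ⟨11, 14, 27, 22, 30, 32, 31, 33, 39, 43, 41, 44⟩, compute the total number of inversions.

3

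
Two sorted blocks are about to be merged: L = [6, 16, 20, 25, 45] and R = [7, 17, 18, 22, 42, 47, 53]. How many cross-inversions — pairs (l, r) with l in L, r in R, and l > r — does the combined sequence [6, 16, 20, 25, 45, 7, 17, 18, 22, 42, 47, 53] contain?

For each element r of the right run, count left-run elements greater than r:
r = 7: 16, 20, 25, 45 → 4
r = 17: 20, 25, 45 → 3
r = 18: 20, 25, 45 → 3
r = 22: 25, 45 → 2
r = 42: 45 → 1
r = 47: none → 0
r = 53: none → 0
Cross-inversions: 4 + 3 + 3 + 2 + 1 + 0 + 0 = 13

13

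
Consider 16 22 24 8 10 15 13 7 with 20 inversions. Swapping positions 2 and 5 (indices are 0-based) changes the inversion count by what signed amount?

-1

Positions 2 and 5 hold 24 and 15; after swapping, the array is [16, 22, 15, 8, 10, 24, 13, 7].
Sweep left to right; for each value list the smaller values that follow it:
16: 5
22: 5
15: 4
8: 1
10: 1
24: 2
13: 1
7: 0
Sum: 5 + 5 + 4 + 1 + 1 + 2 + 1 + 0 = 19
Change: 19 − 20 = -1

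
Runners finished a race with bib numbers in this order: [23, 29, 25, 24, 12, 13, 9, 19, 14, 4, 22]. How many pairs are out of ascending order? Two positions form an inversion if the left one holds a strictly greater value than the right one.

Sweep left to right; for each value list the smaller values that follow it:
23 → 12, 13, 9, 19, 14, 4, 22 → 7
29 → 25, 24, 12, 13, 9, 19, 14, 4, 22 → 9
25 → 24, 12, 13, 9, 19, 14, 4, 22 → 8
24 → 12, 13, 9, 19, 14, 4, 22 → 7
12 → 9, 4 → 2
13 → 9, 4 → 2
9 → 4 → 1
19 → 14, 4 → 2
14 → 4 → 1
4 → none → 0
22 → none → 0
Sum: 7 + 9 + 8 + 7 + 2 + 2 + 1 + 2 + 1 + 0 + 0 = 39

39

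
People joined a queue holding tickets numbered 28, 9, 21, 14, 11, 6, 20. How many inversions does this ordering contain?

14 inversions

Count, for each position, how many later elements it exceeds:
28 → 9, 21, 14, 11, 6, 20 → 6
9 → 6 → 1
21 → 14, 11, 6, 20 → 4
14 → 11, 6 → 2
11 → 6 → 1
6 → none → 0
20 → none → 0
Sum: 6 + 1 + 4 + 2 + 1 + 0 + 0 = 14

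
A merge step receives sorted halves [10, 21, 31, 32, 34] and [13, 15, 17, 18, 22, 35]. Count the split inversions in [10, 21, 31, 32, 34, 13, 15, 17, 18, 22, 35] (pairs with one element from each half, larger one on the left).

19

Count, for every r in R, how many entries of L exceed r:
r = 13: 21, 31, 32, 34 → 4
r = 15: 21, 31, 32, 34 → 4
r = 17: 21, 31, 32, 34 → 4
r = 18: 21, 31, 32, 34 → 4
r = 22: 31, 32, 34 → 3
r = 35: none → 0
Cross-inversions: 4 + 4 + 4 + 4 + 3 + 0 = 19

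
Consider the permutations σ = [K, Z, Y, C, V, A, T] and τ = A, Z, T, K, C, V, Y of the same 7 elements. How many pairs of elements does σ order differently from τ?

12

Assign each item its position (1..7) in the first ordering, then rewrite the second ordering as that position sequence:
positions: K→1, Z→2, Y→3, C→4, V→5, A→6, T→7
second ordering as positions: [6, 2, 7, 1, 4, 5, 3]
Discordant pairs = inversions in this position sequence.
6: 2, 1, 4, 5, 3 → 5
2: 1 → 1
7: 1, 4, 5, 3 → 4
1: 0
4: 3 → 1
5: 3 → 1
3: 0
Total: 5 + 1 + 4 + 0 + 1 + 1 + 0 = 12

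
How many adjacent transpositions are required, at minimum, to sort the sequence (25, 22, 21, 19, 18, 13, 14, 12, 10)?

35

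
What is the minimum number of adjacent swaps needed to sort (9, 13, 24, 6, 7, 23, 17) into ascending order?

Each adjacent swap fixes exactly one inversion, so the minimum swap count equals the number of inversions.
Count inversions — for each element, later elements that are smaller:
9: 6, 7 → 2
13: 6, 7 → 2
24: 6, 7, 23, 17 → 4
6: none → 0
7: none → 0
23: 17 → 1
17: none → 0
Total inversions: 2 + 2 + 4 + 0 + 0 + 1 + 0 = 9

9 adjacent swaps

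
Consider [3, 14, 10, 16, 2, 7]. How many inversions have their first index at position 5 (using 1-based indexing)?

0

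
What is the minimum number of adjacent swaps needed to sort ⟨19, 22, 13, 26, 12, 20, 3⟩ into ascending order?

Each adjacent swap fixes exactly one inversion, so the minimum swap count equals the number of inversions.
Count inversions — for each element, later elements that are smaller:
19: 13, 12, 3 → 3
22: 13, 12, 20, 3 → 4
13: 12, 3 → 2
26: 12, 20, 3 → 3
12: 3 → 1
20: 3 → 1
3: none → 0
Total inversions: 3 + 4 + 2 + 3 + 1 + 1 + 0 = 14

14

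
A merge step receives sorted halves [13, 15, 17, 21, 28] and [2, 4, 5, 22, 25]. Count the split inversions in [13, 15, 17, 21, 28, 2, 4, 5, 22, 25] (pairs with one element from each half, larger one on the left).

Take each right-half value and tally the left-half values above it:
r = 2: 13, 15, 17, 21, 28 → 5
r = 4: 13, 15, 17, 21, 28 → 5
r = 5: 13, 15, 17, 21, 28 → 5
r = 22: 28 → 1
r = 25: 28 → 1
Cross-inversions: 5 + 5 + 5 + 1 + 1 = 17

There are 17 split inversions.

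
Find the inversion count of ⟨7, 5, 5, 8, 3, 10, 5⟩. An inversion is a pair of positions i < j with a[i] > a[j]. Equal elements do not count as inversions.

There are 9 inversions.

Inversion pairs (indices are 0-based):
(0,1): 7 > 5
(0,2): 7 > 5
(0,4): 7 > 3
(0,6): 7 > 5
(1,4): 5 > 3
(2,4): 5 > 3
(3,4): 8 > 3
(3,6): 8 > 5
(5,6): 10 > 5
That's 9 pairs.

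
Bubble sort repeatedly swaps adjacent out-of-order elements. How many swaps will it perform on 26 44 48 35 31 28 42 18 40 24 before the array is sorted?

29 swaps

The minimum number of adjacent swaps to sort an array equals its inversion count, since every such swap removes exactly one inversion.
Count inversions — for each element, later elements that are smaller:
26: 18, 24 → 2
44: 35, 31, 28, 42, 18, 40, 24 → 7
48: 35, 31, 28, 42, 18, 40, 24 → 7
35: 31, 28, 18, 24 → 4
31: 28, 18, 24 → 3
28: 18, 24 → 2
42: 18, 40, 24 → 3
18: none → 0
40: 24 → 1
24: none → 0
Total inversions: 2 + 7 + 7 + 4 + 3 + 2 + 3 + 0 + 1 + 0 = 29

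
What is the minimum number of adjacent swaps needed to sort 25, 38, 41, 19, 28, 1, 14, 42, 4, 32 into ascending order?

Minimum adjacent swaps = number of inversions (each swap of adjacent out-of-order elements removes one inversion and no swap can remove more).
Count inversions — for each element, later elements that are smaller:
25: 19, 1, 14, 4 → 4
38: 19, 28, 1, 14, 4, 32 → 6
41: 19, 28, 1, 14, 4, 32 → 6
19: 1, 14, 4 → 3
28: 1, 14, 4 → 3
1: none → 0
14: 4 → 1
42: 4, 32 → 2
4: none → 0
32: none → 0
Total inversions: 4 + 6 + 6 + 3 + 3 + 0 + 1 + 2 + 0 + 0 = 25

25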